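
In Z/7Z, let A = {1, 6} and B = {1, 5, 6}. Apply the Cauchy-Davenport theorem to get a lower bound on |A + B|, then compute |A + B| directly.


Cauchy-Davenport: |A + B| ≥ min(p, |A| + |B| - 1) for A, B nonempty in Z/pZ.
|A| = 2, |B| = 3, p = 7.
CD lower bound = min(7, 2 + 3 - 1) = min(7, 4) = 4.
Compute A + B mod 7 directly:
a = 1: 1+1=2, 1+5=6, 1+6=0
a = 6: 6+1=0, 6+5=4, 6+6=5
A + B = {0, 2, 4, 5, 6}, so |A + B| = 5.
Verify: 5 ≥ 4? Yes ✓.

CD lower bound = 4, actual |A + B| = 5.


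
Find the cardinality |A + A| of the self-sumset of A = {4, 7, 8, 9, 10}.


A + A = {a + a' : a, a' ∈ A}; |A| = 5.
General bounds: 2|A| - 1 ≤ |A + A| ≤ |A|(|A|+1)/2, i.e. 9 ≤ |A + A| ≤ 15.
Lower bound 2|A|-1 is attained iff A is an arithmetic progression.
Enumerate sums a + a' for a ≤ a' (symmetric, so this suffices):
a = 4: 4+4=8, 4+7=11, 4+8=12, 4+9=13, 4+10=14
a = 7: 7+7=14, 7+8=15, 7+9=16, 7+10=17
a = 8: 8+8=16, 8+9=17, 8+10=18
a = 9: 9+9=18, 9+10=19
a = 10: 10+10=20
Distinct sums: {8, 11, 12, 13, 14, 15, 16, 17, 18, 19, 20}
|A + A| = 11

|A + A| = 11


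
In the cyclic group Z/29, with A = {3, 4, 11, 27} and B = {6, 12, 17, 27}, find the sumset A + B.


Work in Z/29Z: reduce every sum a + b modulo 29.
Enumerate all 16 pairs:
a = 3: 3+6=9, 3+12=15, 3+17=20, 3+27=1
a = 4: 4+6=10, 4+12=16, 4+17=21, 4+27=2
a = 11: 11+6=17, 11+12=23, 11+17=28, 11+27=9
a = 27: 27+6=4, 27+12=10, 27+17=15, 27+27=25
Distinct residues collected: {1, 2, 4, 9, 10, 15, 16, 17, 20, 21, 23, 25, 28}
|A + B| = 13 (out of 29 total residues).

A + B = {1, 2, 4, 9, 10, 15, 16, 17, 20, 21, 23, 25, 28}


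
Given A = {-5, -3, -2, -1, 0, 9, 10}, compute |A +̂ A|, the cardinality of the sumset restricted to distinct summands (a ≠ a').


Restricted sumset: A +̂ A = {a + a' : a ∈ A, a' ∈ A, a ≠ a'}.
Equivalently, take A + A and drop any sum 2a that is achievable ONLY as a + a for a ∈ A (i.e. sums representable only with equal summands).
Enumerate pairs (a, a') with a < a' (symmetric, so each unordered pair gives one sum; this covers all a ≠ a'):
  -5 + -3 = -8
  -5 + -2 = -7
  -5 + -1 = -6
  -5 + 0 = -5
  -5 + 9 = 4
  -5 + 10 = 5
  -3 + -2 = -5
  -3 + -1 = -4
  -3 + 0 = -3
  -3 + 9 = 6
  -3 + 10 = 7
  -2 + -1 = -3
  -2 + 0 = -2
  -2 + 9 = 7
  -2 + 10 = 8
  -1 + 0 = -1
  -1 + 9 = 8
  -1 + 10 = 9
  0 + 9 = 9
  0 + 10 = 10
  9 + 10 = 19
Collected distinct sums: {-8, -7, -6, -5, -4, -3, -2, -1, 4, 5, 6, 7, 8, 9, 10, 19}
|A +̂ A| = 16
(Reference bound: |A +̂ A| ≥ 2|A| - 3 for |A| ≥ 2, with |A| = 7 giving ≥ 11.)

|A +̂ A| = 16


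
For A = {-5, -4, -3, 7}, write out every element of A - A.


A - A = {a - a' : a, a' ∈ A}.
Compute a - a' for each ordered pair (a, a'):
a = -5: -5--5=0, -5--4=-1, -5--3=-2, -5-7=-12
a = -4: -4--5=1, -4--4=0, -4--3=-1, -4-7=-11
a = -3: -3--5=2, -3--4=1, -3--3=0, -3-7=-10
a = 7: 7--5=12, 7--4=11, 7--3=10, 7-7=0
Collecting distinct values (and noting 0 appears from a-a):
A - A = {-12, -11, -10, -2, -1, 0, 1, 2, 10, 11, 12}
|A - A| = 11

A - A = {-12, -11, -10, -2, -1, 0, 1, 2, 10, 11, 12}


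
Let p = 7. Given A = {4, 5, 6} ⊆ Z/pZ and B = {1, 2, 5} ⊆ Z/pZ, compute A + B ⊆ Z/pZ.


Work in Z/7Z: reduce every sum a + b modulo 7.
Enumerate all 9 pairs:
a = 4: 4+1=5, 4+2=6, 4+5=2
a = 5: 5+1=6, 5+2=0, 5+5=3
a = 6: 6+1=0, 6+2=1, 6+5=4
Distinct residues collected: {0, 1, 2, 3, 4, 5, 6}
|A + B| = 7 (out of 7 total residues).

A + B = {0, 1, 2, 3, 4, 5, 6}


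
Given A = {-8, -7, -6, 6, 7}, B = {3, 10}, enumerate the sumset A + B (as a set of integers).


A + B = {a + b : a ∈ A, b ∈ B}.
Enumerate all |A|·|B| = 5·2 = 10 pairs (a, b) and collect distinct sums.
a = -8: -8+3=-5, -8+10=2
a = -7: -7+3=-4, -7+10=3
a = -6: -6+3=-3, -6+10=4
a = 6: 6+3=9, 6+10=16
a = 7: 7+3=10, 7+10=17
Collecting distinct sums: A + B = {-5, -4, -3, 2, 3, 4, 9, 10, 16, 17}
|A + B| = 10

A + B = {-5, -4, -3, 2, 3, 4, 9, 10, 16, 17}


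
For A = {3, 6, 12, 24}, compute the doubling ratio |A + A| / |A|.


|A| = 4.
Compute A + A by enumerating all 16 pairs.
A + A = {6, 9, 12, 15, 18, 24, 27, 30, 36, 48}, so |A + A| = 10.
K = |A + A| / |A| = 10/4 = 5/2 ≈ 2.5000.
Reference: AP of size 4 gives K = 7/4 ≈ 1.7500; a fully generic set of size 4 gives K ≈ 2.5000.

|A| = 4, |A + A| = 10, K = 10/4 = 5/2.


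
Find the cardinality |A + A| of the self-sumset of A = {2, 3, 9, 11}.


A + A = {a + a' : a, a' ∈ A}; |A| = 4.
General bounds: 2|A| - 1 ≤ |A + A| ≤ |A|(|A|+1)/2, i.e. 7 ≤ |A + A| ≤ 10.
Lower bound 2|A|-1 is attained iff A is an arithmetic progression.
Enumerate sums a + a' for a ≤ a' (symmetric, so this suffices):
a = 2: 2+2=4, 2+3=5, 2+9=11, 2+11=13
a = 3: 3+3=6, 3+9=12, 3+11=14
a = 9: 9+9=18, 9+11=20
a = 11: 11+11=22
Distinct sums: {4, 5, 6, 11, 12, 13, 14, 18, 20, 22}
|A + A| = 10

|A + A| = 10


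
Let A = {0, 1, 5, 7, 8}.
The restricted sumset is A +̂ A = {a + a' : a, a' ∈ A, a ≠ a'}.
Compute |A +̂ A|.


Restricted sumset: A +̂ A = {a + a' : a ∈ A, a' ∈ A, a ≠ a'}.
Equivalently, take A + A and drop any sum 2a that is achievable ONLY as a + a for a ∈ A (i.e. sums representable only with equal summands).
Enumerate pairs (a, a') with a < a' (symmetric, so each unordered pair gives one sum; this covers all a ≠ a'):
  0 + 1 = 1
  0 + 5 = 5
  0 + 7 = 7
  0 + 8 = 8
  1 + 5 = 6
  1 + 7 = 8
  1 + 8 = 9
  5 + 7 = 12
  5 + 8 = 13
  7 + 8 = 15
Collected distinct sums: {1, 5, 6, 7, 8, 9, 12, 13, 15}
|A +̂ A| = 9
(Reference bound: |A +̂ A| ≥ 2|A| - 3 for |A| ≥ 2, with |A| = 5 giving ≥ 7.)

|A +̂ A| = 9


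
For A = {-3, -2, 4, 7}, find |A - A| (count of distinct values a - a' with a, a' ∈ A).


A - A = {a - a' : a, a' ∈ A}; |A| = 4.
Bounds: 2|A|-1 ≤ |A - A| ≤ |A|² - |A| + 1, i.e. 7 ≤ |A - A| ≤ 13.
Note: 0 ∈ A - A always (from a - a). The set is symmetric: if d ∈ A - A then -d ∈ A - A.
Enumerate nonzero differences d = a - a' with a > a' (then include -d):
Positive differences: {1, 3, 6, 7, 9, 10}
Full difference set: {0} ∪ (positive diffs) ∪ (negative diffs).
|A - A| = 1 + 2·6 = 13 (matches direct enumeration: 13).

|A - A| = 13


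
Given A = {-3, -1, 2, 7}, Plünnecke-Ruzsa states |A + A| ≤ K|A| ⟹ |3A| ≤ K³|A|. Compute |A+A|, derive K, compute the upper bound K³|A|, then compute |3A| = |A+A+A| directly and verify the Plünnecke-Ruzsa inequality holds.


|A| = 4.
Step 1: Compute A + A by enumerating all 16 pairs.
A + A = {-6, -4, -2, -1, 1, 4, 6, 9, 14}, so |A + A| = 9.
Step 2: Doubling constant K = |A + A|/|A| = 9/4 = 9/4 ≈ 2.2500.
Step 3: Plünnecke-Ruzsa gives |3A| ≤ K³·|A| = (2.2500)³ · 4 ≈ 45.5625.
Step 4: Compute 3A = A + A + A directly by enumerating all triples (a,b,c) ∈ A³; |3A| = 16.
Step 5: Check 16 ≤ 45.5625? Yes ✓.

K = 9/4, Plünnecke-Ruzsa bound K³|A| ≈ 45.5625, |3A| = 16, inequality holds.


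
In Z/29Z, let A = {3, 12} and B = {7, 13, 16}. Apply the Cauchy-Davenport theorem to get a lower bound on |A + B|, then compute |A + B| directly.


Cauchy-Davenport: |A + B| ≥ min(p, |A| + |B| - 1) for A, B nonempty in Z/pZ.
|A| = 2, |B| = 3, p = 29.
CD lower bound = min(29, 2 + 3 - 1) = min(29, 4) = 4.
Compute A + B mod 29 directly:
a = 3: 3+7=10, 3+13=16, 3+16=19
a = 12: 12+7=19, 12+13=25, 12+16=28
A + B = {10, 16, 19, 25, 28}, so |A + B| = 5.
Verify: 5 ≥ 4? Yes ✓.

CD lower bound = 4, actual |A + B| = 5.


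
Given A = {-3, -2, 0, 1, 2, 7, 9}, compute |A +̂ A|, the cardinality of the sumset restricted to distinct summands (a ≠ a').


Restricted sumset: A +̂ A = {a + a' : a ∈ A, a' ∈ A, a ≠ a'}.
Equivalently, take A + A and drop any sum 2a that is achievable ONLY as a + a for a ∈ A (i.e. sums representable only with equal summands).
Enumerate pairs (a, a') with a < a' (symmetric, so each unordered pair gives one sum; this covers all a ≠ a'):
  -3 + -2 = -5
  -3 + 0 = -3
  -3 + 1 = -2
  -3 + 2 = -1
  -3 + 7 = 4
  -3 + 9 = 6
  -2 + 0 = -2
  -2 + 1 = -1
  -2 + 2 = 0
  -2 + 7 = 5
  -2 + 9 = 7
  0 + 1 = 1
  0 + 2 = 2
  0 + 7 = 7
  0 + 9 = 9
  1 + 2 = 3
  1 + 7 = 8
  1 + 9 = 10
  2 + 7 = 9
  2 + 9 = 11
  7 + 9 = 16
Collected distinct sums: {-5, -3, -2, -1, 0, 1, 2, 3, 4, 5, 6, 7, 8, 9, 10, 11, 16}
|A +̂ A| = 17
(Reference bound: |A +̂ A| ≥ 2|A| - 3 for |A| ≥ 2, with |A| = 7 giving ≥ 11.)

|A +̂ A| = 17


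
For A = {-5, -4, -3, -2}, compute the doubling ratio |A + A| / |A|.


|A| = 4.
Compute A + A by enumerating all 16 pairs.
A + A = {-10, -9, -8, -7, -6, -5, -4}, so |A + A| = 7.
K = |A + A| / |A| = 7/4 (already in lowest terms) ≈ 1.7500.
Reference: AP of size 4 gives K = 7/4 ≈ 1.7500; a fully generic set of size 4 gives K ≈ 2.5000.

|A| = 4, |A + A| = 7, K = 7/4.


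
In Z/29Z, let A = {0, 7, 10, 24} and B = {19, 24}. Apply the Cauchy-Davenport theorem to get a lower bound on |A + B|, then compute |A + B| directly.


Cauchy-Davenport: |A + B| ≥ min(p, |A| + |B| - 1) for A, B nonempty in Z/pZ.
|A| = 4, |B| = 2, p = 29.
CD lower bound = min(29, 4 + 2 - 1) = min(29, 5) = 5.
Compute A + B mod 29 directly:
a = 0: 0+19=19, 0+24=24
a = 7: 7+19=26, 7+24=2
a = 10: 10+19=0, 10+24=5
a = 24: 24+19=14, 24+24=19
A + B = {0, 2, 5, 14, 19, 24, 26}, so |A + B| = 7.
Verify: 7 ≥ 5? Yes ✓.

CD lower bound = 5, actual |A + B| = 7.


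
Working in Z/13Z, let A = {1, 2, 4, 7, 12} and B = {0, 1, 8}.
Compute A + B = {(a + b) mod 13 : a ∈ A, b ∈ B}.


Work in Z/13Z: reduce every sum a + b modulo 13.
Enumerate all 15 pairs:
a = 1: 1+0=1, 1+1=2, 1+8=9
a = 2: 2+0=2, 2+1=3, 2+8=10
a = 4: 4+0=4, 4+1=5, 4+8=12
a = 7: 7+0=7, 7+1=8, 7+8=2
a = 12: 12+0=12, 12+1=0, 12+8=7
Distinct residues collected: {0, 1, 2, 3, 4, 5, 7, 8, 9, 10, 12}
|A + B| = 11 (out of 13 total residues).

A + B = {0, 1, 2, 3, 4, 5, 7, 8, 9, 10, 12}


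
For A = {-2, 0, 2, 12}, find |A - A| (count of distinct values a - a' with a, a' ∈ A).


A - A = {a - a' : a, a' ∈ A}; |A| = 4.
Bounds: 2|A|-1 ≤ |A - A| ≤ |A|² - |A| + 1, i.e. 7 ≤ |A - A| ≤ 13.
Note: 0 ∈ A - A always (from a - a). The set is symmetric: if d ∈ A - A then -d ∈ A - A.
Enumerate nonzero differences d = a - a' with a > a' (then include -d):
Positive differences: {2, 4, 10, 12, 14}
Full difference set: {0} ∪ (positive diffs) ∪ (negative diffs).
|A - A| = 1 + 2·5 = 11 (matches direct enumeration: 11).

|A - A| = 11


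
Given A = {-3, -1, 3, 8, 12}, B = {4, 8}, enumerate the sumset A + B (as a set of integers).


A + B = {a + b : a ∈ A, b ∈ B}.
Enumerate all |A|·|B| = 5·2 = 10 pairs (a, b) and collect distinct sums.
a = -3: -3+4=1, -3+8=5
a = -1: -1+4=3, -1+8=7
a = 3: 3+4=7, 3+8=11
a = 8: 8+4=12, 8+8=16
a = 12: 12+4=16, 12+8=20
Collecting distinct sums: A + B = {1, 3, 5, 7, 11, 12, 16, 20}
|A + B| = 8

A + B = {1, 3, 5, 7, 11, 12, 16, 20}


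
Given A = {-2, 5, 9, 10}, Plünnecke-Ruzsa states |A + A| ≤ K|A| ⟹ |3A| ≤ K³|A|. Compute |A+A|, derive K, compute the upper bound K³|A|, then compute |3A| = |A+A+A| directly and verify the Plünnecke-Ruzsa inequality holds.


|A| = 4.
Step 1: Compute A + A by enumerating all 16 pairs.
A + A = {-4, 3, 7, 8, 10, 14, 15, 18, 19, 20}, so |A + A| = 10.
Step 2: Doubling constant K = |A + A|/|A| = 10/4 = 10/4 ≈ 2.5000.
Step 3: Plünnecke-Ruzsa gives |3A| ≤ K³·|A| = (2.5000)³ · 4 ≈ 62.5000.
Step 4: Compute 3A = A + A + A directly by enumerating all triples (a,b,c) ∈ A³; |3A| = 20.
Step 5: Check 20 ≤ 62.5000? Yes ✓.

K = 10/4, Plünnecke-Ruzsa bound K³|A| ≈ 62.5000, |3A| = 20, inequality holds.


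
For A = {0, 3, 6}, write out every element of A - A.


A - A = {a - a' : a, a' ∈ A}.
Compute a - a' for each ordered pair (a, a'):
a = 0: 0-0=0, 0-3=-3, 0-6=-6
a = 3: 3-0=3, 3-3=0, 3-6=-3
a = 6: 6-0=6, 6-3=3, 6-6=0
Collecting distinct values (and noting 0 appears from a-a):
A - A = {-6, -3, 0, 3, 6}
|A - A| = 5

A - A = {-6, -3, 0, 3, 6}


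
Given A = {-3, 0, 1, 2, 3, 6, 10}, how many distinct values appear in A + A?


A + A = {a + a' : a, a' ∈ A}; |A| = 7.
General bounds: 2|A| - 1 ≤ |A + A| ≤ |A|(|A|+1)/2, i.e. 13 ≤ |A + A| ≤ 28.
Lower bound 2|A|-1 is attained iff A is an arithmetic progression.
Enumerate sums a + a' for a ≤ a' (symmetric, so this suffices):
a = -3: -3+-3=-6, -3+0=-3, -3+1=-2, -3+2=-1, -3+3=0, -3+6=3, -3+10=7
a = 0: 0+0=0, 0+1=1, 0+2=2, 0+3=3, 0+6=6, 0+10=10
a = 1: 1+1=2, 1+2=3, 1+3=4, 1+6=7, 1+10=11
a = 2: 2+2=4, 2+3=5, 2+6=8, 2+10=12
a = 3: 3+3=6, 3+6=9, 3+10=13
a = 6: 6+6=12, 6+10=16
a = 10: 10+10=20
Distinct sums: {-6, -3, -2, -1, 0, 1, 2, 3, 4, 5, 6, 7, 8, 9, 10, 11, 12, 13, 16, 20}
|A + A| = 20

|A + A| = 20


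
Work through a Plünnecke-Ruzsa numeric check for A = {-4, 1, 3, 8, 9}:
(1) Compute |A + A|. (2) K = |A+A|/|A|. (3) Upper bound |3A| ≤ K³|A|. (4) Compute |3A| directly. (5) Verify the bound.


|A| = 5.
Step 1: Compute A + A by enumerating all 25 pairs.
A + A = {-8, -3, -1, 2, 4, 5, 6, 9, 10, 11, 12, 16, 17, 18}, so |A + A| = 14.
Step 2: Doubling constant K = |A + A|/|A| = 14/5 = 14/5 ≈ 2.8000.
Step 3: Plünnecke-Ruzsa gives |3A| ≤ K³·|A| = (2.8000)³ · 5 ≈ 109.7600.
Step 4: Compute 3A = A + A + A directly by enumerating all triples (a,b,c) ∈ A³; |3A| = 28.
Step 5: Check 28 ≤ 109.7600? Yes ✓.

K = 14/5, Plünnecke-Ruzsa bound K³|A| ≈ 109.7600, |3A| = 28, inequality holds.


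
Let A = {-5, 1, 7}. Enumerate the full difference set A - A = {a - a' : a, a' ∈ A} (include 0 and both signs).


A - A = {a - a' : a, a' ∈ A}.
Compute a - a' for each ordered pair (a, a'):
a = -5: -5--5=0, -5-1=-6, -5-7=-12
a = 1: 1--5=6, 1-1=0, 1-7=-6
a = 7: 7--5=12, 7-1=6, 7-7=0
Collecting distinct values (and noting 0 appears from a-a):
A - A = {-12, -6, 0, 6, 12}
|A - A| = 5

A - A = {-12, -6, 0, 6, 12}


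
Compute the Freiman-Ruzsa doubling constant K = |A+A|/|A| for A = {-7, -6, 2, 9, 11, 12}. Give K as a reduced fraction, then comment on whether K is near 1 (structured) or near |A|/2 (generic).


|A| = 6.
Compute A + A by enumerating all 36 pairs.
A + A = {-14, -13, -12, -5, -4, 2, 3, 4, 5, 6, 11, 13, 14, 18, 20, 21, 22, 23, 24}, so |A + A| = 19.
K = |A + A| / |A| = 19/6 (already in lowest terms) ≈ 3.1667.
Reference: AP of size 6 gives K = 11/6 ≈ 1.8333; a fully generic set of size 6 gives K ≈ 3.5000.

|A| = 6, |A + A| = 19, K = 19/6.


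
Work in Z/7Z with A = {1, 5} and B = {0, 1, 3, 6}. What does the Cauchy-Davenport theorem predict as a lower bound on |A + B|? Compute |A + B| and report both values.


Cauchy-Davenport: |A + B| ≥ min(p, |A| + |B| - 1) for A, B nonempty in Z/pZ.
|A| = 2, |B| = 4, p = 7.
CD lower bound = min(7, 2 + 4 - 1) = min(7, 5) = 5.
Compute A + B mod 7 directly:
a = 1: 1+0=1, 1+1=2, 1+3=4, 1+6=0
a = 5: 5+0=5, 5+1=6, 5+3=1, 5+6=4
A + B = {0, 1, 2, 4, 5, 6}, so |A + B| = 6.
Verify: 6 ≥ 5? Yes ✓.

CD lower bound = 5, actual |A + B| = 6.


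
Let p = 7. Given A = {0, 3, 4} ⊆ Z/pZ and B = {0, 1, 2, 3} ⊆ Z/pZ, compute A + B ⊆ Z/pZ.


Work in Z/7Z: reduce every sum a + b modulo 7.
Enumerate all 12 pairs:
a = 0: 0+0=0, 0+1=1, 0+2=2, 0+3=3
a = 3: 3+0=3, 3+1=4, 3+2=5, 3+3=6
a = 4: 4+0=4, 4+1=5, 4+2=6, 4+3=0
Distinct residues collected: {0, 1, 2, 3, 4, 5, 6}
|A + B| = 7 (out of 7 total residues).

A + B = {0, 1, 2, 3, 4, 5, 6}


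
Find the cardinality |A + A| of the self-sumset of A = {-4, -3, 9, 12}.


A + A = {a + a' : a, a' ∈ A}; |A| = 4.
General bounds: 2|A| - 1 ≤ |A + A| ≤ |A|(|A|+1)/2, i.e. 7 ≤ |A + A| ≤ 10.
Lower bound 2|A|-1 is attained iff A is an arithmetic progression.
Enumerate sums a + a' for a ≤ a' (symmetric, so this suffices):
a = -4: -4+-4=-8, -4+-3=-7, -4+9=5, -4+12=8
a = -3: -3+-3=-6, -3+9=6, -3+12=9
a = 9: 9+9=18, 9+12=21
a = 12: 12+12=24
Distinct sums: {-8, -7, -6, 5, 6, 8, 9, 18, 21, 24}
|A + A| = 10

|A + A| = 10


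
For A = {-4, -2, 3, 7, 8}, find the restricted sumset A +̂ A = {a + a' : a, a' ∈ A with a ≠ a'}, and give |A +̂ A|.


Restricted sumset: A +̂ A = {a + a' : a ∈ A, a' ∈ A, a ≠ a'}.
Equivalently, take A + A and drop any sum 2a that is achievable ONLY as a + a for a ∈ A (i.e. sums representable only with equal summands).
Enumerate pairs (a, a') with a < a' (symmetric, so each unordered pair gives one sum; this covers all a ≠ a'):
  -4 + -2 = -6
  -4 + 3 = -1
  -4 + 7 = 3
  -4 + 8 = 4
  -2 + 3 = 1
  -2 + 7 = 5
  -2 + 8 = 6
  3 + 7 = 10
  3 + 8 = 11
  7 + 8 = 15
Collected distinct sums: {-6, -1, 1, 3, 4, 5, 6, 10, 11, 15}
|A +̂ A| = 10
(Reference bound: |A +̂ A| ≥ 2|A| - 3 for |A| ≥ 2, with |A| = 5 giving ≥ 7.)

|A +̂ A| = 10


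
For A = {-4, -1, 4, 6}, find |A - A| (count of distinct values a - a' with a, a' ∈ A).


A - A = {a - a' : a, a' ∈ A}; |A| = 4.
Bounds: 2|A|-1 ≤ |A - A| ≤ |A|² - |A| + 1, i.e. 7 ≤ |A - A| ≤ 13.
Note: 0 ∈ A - A always (from a - a). The set is symmetric: if d ∈ A - A then -d ∈ A - A.
Enumerate nonzero differences d = a - a' with a > a' (then include -d):
Positive differences: {2, 3, 5, 7, 8, 10}
Full difference set: {0} ∪ (positive diffs) ∪ (negative diffs).
|A - A| = 1 + 2·6 = 13 (matches direct enumeration: 13).

|A - A| = 13


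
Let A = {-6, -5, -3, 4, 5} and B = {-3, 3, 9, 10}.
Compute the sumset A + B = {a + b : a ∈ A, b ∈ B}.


A + B = {a + b : a ∈ A, b ∈ B}.
Enumerate all |A|·|B| = 5·4 = 20 pairs (a, b) and collect distinct sums.
a = -6: -6+-3=-9, -6+3=-3, -6+9=3, -6+10=4
a = -5: -5+-3=-8, -5+3=-2, -5+9=4, -5+10=5
a = -3: -3+-3=-6, -3+3=0, -3+9=6, -3+10=7
a = 4: 4+-3=1, 4+3=7, 4+9=13, 4+10=14
a = 5: 5+-3=2, 5+3=8, 5+9=14, 5+10=15
Collecting distinct sums: A + B = {-9, -8, -6, -3, -2, 0, 1, 2, 3, 4, 5, 6, 7, 8, 13, 14, 15}
|A + B| = 17

A + B = {-9, -8, -6, -3, -2, 0, 1, 2, 3, 4, 5, 6, 7, 8, 13, 14, 15}


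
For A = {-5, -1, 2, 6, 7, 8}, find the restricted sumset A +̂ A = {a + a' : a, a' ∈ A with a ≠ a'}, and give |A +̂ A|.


Restricted sumset: A +̂ A = {a + a' : a ∈ A, a' ∈ A, a ≠ a'}.
Equivalently, take A + A and drop any sum 2a that is achievable ONLY as a + a for a ∈ A (i.e. sums representable only with equal summands).
Enumerate pairs (a, a') with a < a' (symmetric, so each unordered pair gives one sum; this covers all a ≠ a'):
  -5 + -1 = -6
  -5 + 2 = -3
  -5 + 6 = 1
  -5 + 7 = 2
  -5 + 8 = 3
  -1 + 2 = 1
  -1 + 6 = 5
  -1 + 7 = 6
  -1 + 8 = 7
  2 + 6 = 8
  2 + 7 = 9
  2 + 8 = 10
  6 + 7 = 13
  6 + 8 = 14
  7 + 8 = 15
Collected distinct sums: {-6, -3, 1, 2, 3, 5, 6, 7, 8, 9, 10, 13, 14, 15}
|A +̂ A| = 14
(Reference bound: |A +̂ A| ≥ 2|A| - 3 for |A| ≥ 2, with |A| = 6 giving ≥ 9.)

|A +̂ A| = 14


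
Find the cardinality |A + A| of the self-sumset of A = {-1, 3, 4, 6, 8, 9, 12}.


A + A = {a + a' : a, a' ∈ A}; |A| = 7.
General bounds: 2|A| - 1 ≤ |A + A| ≤ |A|(|A|+1)/2, i.e. 13 ≤ |A + A| ≤ 28.
Lower bound 2|A|-1 is attained iff A is an arithmetic progression.
Enumerate sums a + a' for a ≤ a' (symmetric, so this suffices):
a = -1: -1+-1=-2, -1+3=2, -1+4=3, -1+6=5, -1+8=7, -1+9=8, -1+12=11
a = 3: 3+3=6, 3+4=7, 3+6=9, 3+8=11, 3+9=12, 3+12=15
a = 4: 4+4=8, 4+6=10, 4+8=12, 4+9=13, 4+12=16
a = 6: 6+6=12, 6+8=14, 6+9=15, 6+12=18
a = 8: 8+8=16, 8+9=17, 8+12=20
a = 9: 9+9=18, 9+12=21
a = 12: 12+12=24
Distinct sums: {-2, 2, 3, 5, 6, 7, 8, 9, 10, 11, 12, 13, 14, 15, 16, 17, 18, 20, 21, 24}
|A + A| = 20

|A + A| = 20


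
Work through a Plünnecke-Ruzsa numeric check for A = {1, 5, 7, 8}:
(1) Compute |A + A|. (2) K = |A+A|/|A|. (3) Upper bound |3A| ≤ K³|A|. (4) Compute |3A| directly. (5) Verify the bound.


|A| = 4.
Step 1: Compute A + A by enumerating all 16 pairs.
A + A = {2, 6, 8, 9, 10, 12, 13, 14, 15, 16}, so |A + A| = 10.
Step 2: Doubling constant K = |A + A|/|A| = 10/4 = 10/4 ≈ 2.5000.
Step 3: Plünnecke-Ruzsa gives |3A| ≤ K³·|A| = (2.5000)³ · 4 ≈ 62.5000.
Step 4: Compute 3A = A + A + A directly by enumerating all triples (a,b,c) ∈ A³; |3A| = 17.
Step 5: Check 17 ≤ 62.5000? Yes ✓.

K = 10/4, Plünnecke-Ruzsa bound K³|A| ≈ 62.5000, |3A| = 17, inequality holds.


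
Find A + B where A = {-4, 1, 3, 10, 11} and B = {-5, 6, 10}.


A + B = {a + b : a ∈ A, b ∈ B}.
Enumerate all |A|·|B| = 5·3 = 15 pairs (a, b) and collect distinct sums.
a = -4: -4+-5=-9, -4+6=2, -4+10=6
a = 1: 1+-5=-4, 1+6=7, 1+10=11
a = 3: 3+-5=-2, 3+6=9, 3+10=13
a = 10: 10+-5=5, 10+6=16, 10+10=20
a = 11: 11+-5=6, 11+6=17, 11+10=21
Collecting distinct sums: A + B = {-9, -4, -2, 2, 5, 6, 7, 9, 11, 13, 16, 17, 20, 21}
|A + B| = 14

A + B = {-9, -4, -2, 2, 5, 6, 7, 9, 11, 13, 16, 17, 20, 21}


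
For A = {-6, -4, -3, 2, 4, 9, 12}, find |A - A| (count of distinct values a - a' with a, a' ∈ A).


A - A = {a - a' : a, a' ∈ A}; |A| = 7.
Bounds: 2|A|-1 ≤ |A - A| ≤ |A|² - |A| + 1, i.e. 13 ≤ |A - A| ≤ 43.
Note: 0 ∈ A - A always (from a - a). The set is symmetric: if d ∈ A - A then -d ∈ A - A.
Enumerate nonzero differences d = a - a' with a > a' (then include -d):
Positive differences: {1, 2, 3, 5, 6, 7, 8, 10, 12, 13, 15, 16, 18}
Full difference set: {0} ∪ (positive diffs) ∪ (negative diffs).
|A - A| = 1 + 2·13 = 27 (matches direct enumeration: 27).

|A - A| = 27


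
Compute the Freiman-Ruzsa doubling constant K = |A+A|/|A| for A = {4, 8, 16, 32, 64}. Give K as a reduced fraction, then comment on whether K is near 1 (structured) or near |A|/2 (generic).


|A| = 5.
Compute A + A by enumerating all 25 pairs.
A + A = {8, 12, 16, 20, 24, 32, 36, 40, 48, 64, 68, 72, 80, 96, 128}, so |A + A| = 15.
K = |A + A| / |A| = 15/5 = 3/1 ≈ 3.0000.
Reference: AP of size 5 gives K = 9/5 ≈ 1.8000; a fully generic set of size 5 gives K ≈ 3.0000.

|A| = 5, |A + A| = 15, K = 15/5 = 3/1.


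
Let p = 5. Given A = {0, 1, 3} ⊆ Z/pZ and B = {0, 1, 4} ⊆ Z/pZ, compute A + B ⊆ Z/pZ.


Work in Z/5Z: reduce every sum a + b modulo 5.
Enumerate all 9 pairs:
a = 0: 0+0=0, 0+1=1, 0+4=4
a = 1: 1+0=1, 1+1=2, 1+4=0
a = 3: 3+0=3, 3+1=4, 3+4=2
Distinct residues collected: {0, 1, 2, 3, 4}
|A + B| = 5 (out of 5 total residues).

A + B = {0, 1, 2, 3, 4}


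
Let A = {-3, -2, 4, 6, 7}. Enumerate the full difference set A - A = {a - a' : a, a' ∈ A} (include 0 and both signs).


A - A = {a - a' : a, a' ∈ A}.
Compute a - a' for each ordered pair (a, a'):
a = -3: -3--3=0, -3--2=-1, -3-4=-7, -3-6=-9, -3-7=-10
a = -2: -2--3=1, -2--2=0, -2-4=-6, -2-6=-8, -2-7=-9
a = 4: 4--3=7, 4--2=6, 4-4=0, 4-6=-2, 4-7=-3
a = 6: 6--3=9, 6--2=8, 6-4=2, 6-6=0, 6-7=-1
a = 7: 7--3=10, 7--2=9, 7-4=3, 7-6=1, 7-7=0
Collecting distinct values (and noting 0 appears from a-a):
A - A = {-10, -9, -8, -7, -6, -3, -2, -1, 0, 1, 2, 3, 6, 7, 8, 9, 10}
|A - A| = 17

A - A = {-10, -9, -8, -7, -6, -3, -2, -1, 0, 1, 2, 3, 6, 7, 8, 9, 10}


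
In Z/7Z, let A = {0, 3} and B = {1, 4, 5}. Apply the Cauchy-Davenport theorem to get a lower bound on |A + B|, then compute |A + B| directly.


Cauchy-Davenport: |A + B| ≥ min(p, |A| + |B| - 1) for A, B nonempty in Z/pZ.
|A| = 2, |B| = 3, p = 7.
CD lower bound = min(7, 2 + 3 - 1) = min(7, 4) = 4.
Compute A + B mod 7 directly:
a = 0: 0+1=1, 0+4=4, 0+5=5
a = 3: 3+1=4, 3+4=0, 3+5=1
A + B = {0, 1, 4, 5}, so |A + B| = 4.
Verify: 4 ≥ 4? Yes ✓.

CD lower bound = 4, actual |A + B| = 4.


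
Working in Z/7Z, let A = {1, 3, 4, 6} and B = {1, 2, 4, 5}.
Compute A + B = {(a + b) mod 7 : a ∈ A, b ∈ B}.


Work in Z/7Z: reduce every sum a + b modulo 7.
Enumerate all 16 pairs:
a = 1: 1+1=2, 1+2=3, 1+4=5, 1+5=6
a = 3: 3+1=4, 3+2=5, 3+4=0, 3+5=1
a = 4: 4+1=5, 4+2=6, 4+4=1, 4+5=2
a = 6: 6+1=0, 6+2=1, 6+4=3, 6+5=4
Distinct residues collected: {0, 1, 2, 3, 4, 5, 6}
|A + B| = 7 (out of 7 total residues).

A + B = {0, 1, 2, 3, 4, 5, 6}


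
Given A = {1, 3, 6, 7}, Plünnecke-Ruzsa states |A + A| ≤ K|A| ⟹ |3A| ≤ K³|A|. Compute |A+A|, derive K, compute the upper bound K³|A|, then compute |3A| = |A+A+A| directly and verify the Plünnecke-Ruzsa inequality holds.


|A| = 4.
Step 1: Compute A + A by enumerating all 16 pairs.
A + A = {2, 4, 6, 7, 8, 9, 10, 12, 13, 14}, so |A + A| = 10.
Step 2: Doubling constant K = |A + A|/|A| = 10/4 = 10/4 ≈ 2.5000.
Step 3: Plünnecke-Ruzsa gives |3A| ≤ K³·|A| = (2.5000)³ · 4 ≈ 62.5000.
Step 4: Compute 3A = A + A + A directly by enumerating all triples (a,b,c) ∈ A³; |3A| = 17.
Step 5: Check 17 ≤ 62.5000? Yes ✓.

K = 10/4, Plünnecke-Ruzsa bound K³|A| ≈ 62.5000, |3A| = 17, inequality holds.


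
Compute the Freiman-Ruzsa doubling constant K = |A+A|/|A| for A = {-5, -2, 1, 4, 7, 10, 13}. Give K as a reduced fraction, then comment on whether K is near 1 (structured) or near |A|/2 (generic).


|A| = 7.
Compute A + A by enumerating all 49 pairs.
A + A = {-10, -7, -4, -1, 2, 5, 8, 11, 14, 17, 20, 23, 26}, so |A + A| = 13.
K = |A + A| / |A| = 13/7 (already in lowest terms) ≈ 1.8571.
Reference: AP of size 7 gives K = 13/7 ≈ 1.8571; a fully generic set of size 7 gives K ≈ 4.0000.

|A| = 7, |A + A| = 13, K = 13/7.


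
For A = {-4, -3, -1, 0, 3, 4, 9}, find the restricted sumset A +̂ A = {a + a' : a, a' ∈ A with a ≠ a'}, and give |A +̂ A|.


Restricted sumset: A +̂ A = {a + a' : a ∈ A, a' ∈ A, a ≠ a'}.
Equivalently, take A + A and drop any sum 2a that is achievable ONLY as a + a for a ∈ A (i.e. sums representable only with equal summands).
Enumerate pairs (a, a') with a < a' (symmetric, so each unordered pair gives one sum; this covers all a ≠ a'):
  -4 + -3 = -7
  -4 + -1 = -5
  -4 + 0 = -4
  -4 + 3 = -1
  -4 + 4 = 0
  -4 + 9 = 5
  -3 + -1 = -4
  -3 + 0 = -3
  -3 + 3 = 0
  -3 + 4 = 1
  -3 + 9 = 6
  -1 + 0 = -1
  -1 + 3 = 2
  -1 + 4 = 3
  -1 + 9 = 8
  0 + 3 = 3
  0 + 4 = 4
  0 + 9 = 9
  3 + 4 = 7
  3 + 9 = 12
  4 + 9 = 13
Collected distinct sums: {-7, -5, -4, -3, -1, 0, 1, 2, 3, 4, 5, 6, 7, 8, 9, 12, 13}
|A +̂ A| = 17
(Reference bound: |A +̂ A| ≥ 2|A| - 3 for |A| ≥ 2, with |A| = 7 giving ≥ 11.)

|A +̂ A| = 17


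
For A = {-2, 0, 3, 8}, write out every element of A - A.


A - A = {a - a' : a, a' ∈ A}.
Compute a - a' for each ordered pair (a, a'):
a = -2: -2--2=0, -2-0=-2, -2-3=-5, -2-8=-10
a = 0: 0--2=2, 0-0=0, 0-3=-3, 0-8=-8
a = 3: 3--2=5, 3-0=3, 3-3=0, 3-8=-5
a = 8: 8--2=10, 8-0=8, 8-3=5, 8-8=0
Collecting distinct values (and noting 0 appears from a-a):
A - A = {-10, -8, -5, -3, -2, 0, 2, 3, 5, 8, 10}
|A - A| = 11

A - A = {-10, -8, -5, -3, -2, 0, 2, 3, 5, 8, 10}


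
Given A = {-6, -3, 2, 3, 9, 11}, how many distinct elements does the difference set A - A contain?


A - A = {a - a' : a, a' ∈ A}; |A| = 6.
Bounds: 2|A|-1 ≤ |A - A| ≤ |A|² - |A| + 1, i.e. 11 ≤ |A - A| ≤ 31.
Note: 0 ∈ A - A always (from a - a). The set is symmetric: if d ∈ A - A then -d ∈ A - A.
Enumerate nonzero differences d = a - a' with a > a' (then include -d):
Positive differences: {1, 2, 3, 5, 6, 7, 8, 9, 12, 14, 15, 17}
Full difference set: {0} ∪ (positive diffs) ∪ (negative diffs).
|A - A| = 1 + 2·12 = 25 (matches direct enumeration: 25).

|A - A| = 25


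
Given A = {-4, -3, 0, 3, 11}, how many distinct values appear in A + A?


A + A = {a + a' : a, a' ∈ A}; |A| = 5.
General bounds: 2|A| - 1 ≤ |A + A| ≤ |A|(|A|+1)/2, i.e. 9 ≤ |A + A| ≤ 15.
Lower bound 2|A|-1 is attained iff A is an arithmetic progression.
Enumerate sums a + a' for a ≤ a' (symmetric, so this suffices):
a = -4: -4+-4=-8, -4+-3=-7, -4+0=-4, -4+3=-1, -4+11=7
a = -3: -3+-3=-6, -3+0=-3, -3+3=0, -3+11=8
a = 0: 0+0=0, 0+3=3, 0+11=11
a = 3: 3+3=6, 3+11=14
a = 11: 11+11=22
Distinct sums: {-8, -7, -6, -4, -3, -1, 0, 3, 6, 7, 8, 11, 14, 22}
|A + A| = 14

|A + A| = 14


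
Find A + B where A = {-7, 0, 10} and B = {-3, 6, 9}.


A + B = {a + b : a ∈ A, b ∈ B}.
Enumerate all |A|·|B| = 3·3 = 9 pairs (a, b) and collect distinct sums.
a = -7: -7+-3=-10, -7+6=-1, -7+9=2
a = 0: 0+-3=-3, 0+6=6, 0+9=9
a = 10: 10+-3=7, 10+6=16, 10+9=19
Collecting distinct sums: A + B = {-10, -3, -1, 2, 6, 7, 9, 16, 19}
|A + B| = 9

A + B = {-10, -3, -1, 2, 6, 7, 9, 16, 19}


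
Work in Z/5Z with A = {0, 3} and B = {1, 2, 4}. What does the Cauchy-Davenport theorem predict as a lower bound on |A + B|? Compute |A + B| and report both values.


Cauchy-Davenport: |A + B| ≥ min(p, |A| + |B| - 1) for A, B nonempty in Z/pZ.
|A| = 2, |B| = 3, p = 5.
CD lower bound = min(5, 2 + 3 - 1) = min(5, 4) = 4.
Compute A + B mod 5 directly:
a = 0: 0+1=1, 0+2=2, 0+4=4
a = 3: 3+1=4, 3+2=0, 3+4=2
A + B = {0, 1, 2, 4}, so |A + B| = 4.
Verify: 4 ≥ 4? Yes ✓.

CD lower bound = 4, actual |A + B| = 4.


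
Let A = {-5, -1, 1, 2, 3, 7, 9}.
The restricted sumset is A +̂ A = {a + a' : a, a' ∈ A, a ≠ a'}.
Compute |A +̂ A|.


Restricted sumset: A +̂ A = {a + a' : a ∈ A, a' ∈ A, a ≠ a'}.
Equivalently, take A + A and drop any sum 2a that is achievable ONLY as a + a for a ∈ A (i.e. sums representable only with equal summands).
Enumerate pairs (a, a') with a < a' (symmetric, so each unordered pair gives one sum; this covers all a ≠ a'):
  -5 + -1 = -6
  -5 + 1 = -4
  -5 + 2 = -3
  -5 + 3 = -2
  -5 + 7 = 2
  -5 + 9 = 4
  -1 + 1 = 0
  -1 + 2 = 1
  -1 + 3 = 2
  -1 + 7 = 6
  -1 + 9 = 8
  1 + 2 = 3
  1 + 3 = 4
  1 + 7 = 8
  1 + 9 = 10
  2 + 3 = 5
  2 + 7 = 9
  2 + 9 = 11
  3 + 7 = 10
  3 + 9 = 12
  7 + 9 = 16
Collected distinct sums: {-6, -4, -3, -2, 0, 1, 2, 3, 4, 5, 6, 8, 9, 10, 11, 12, 16}
|A +̂ A| = 17
(Reference bound: |A +̂ A| ≥ 2|A| - 3 for |A| ≥ 2, with |A| = 7 giving ≥ 11.)

|A +̂ A| = 17


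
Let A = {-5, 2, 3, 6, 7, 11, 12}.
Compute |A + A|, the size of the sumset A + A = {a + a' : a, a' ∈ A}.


A + A = {a + a' : a, a' ∈ A}; |A| = 7.
General bounds: 2|A| - 1 ≤ |A + A| ≤ |A|(|A|+1)/2, i.e. 13 ≤ |A + A| ≤ 28.
Lower bound 2|A|-1 is attained iff A is an arithmetic progression.
Enumerate sums a + a' for a ≤ a' (symmetric, so this suffices):
a = -5: -5+-5=-10, -5+2=-3, -5+3=-2, -5+6=1, -5+7=2, -5+11=6, -5+12=7
a = 2: 2+2=4, 2+3=5, 2+6=8, 2+7=9, 2+11=13, 2+12=14
a = 3: 3+3=6, 3+6=9, 3+7=10, 3+11=14, 3+12=15
a = 6: 6+6=12, 6+7=13, 6+11=17, 6+12=18
a = 7: 7+7=14, 7+11=18, 7+12=19
a = 11: 11+11=22, 11+12=23
a = 12: 12+12=24
Distinct sums: {-10, -3, -2, 1, 2, 4, 5, 6, 7, 8, 9, 10, 12, 13, 14, 15, 17, 18, 19, 22, 23, 24}
|A + A| = 22

|A + A| = 22


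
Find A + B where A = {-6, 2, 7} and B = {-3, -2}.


A + B = {a + b : a ∈ A, b ∈ B}.
Enumerate all |A|·|B| = 3·2 = 6 pairs (a, b) and collect distinct sums.
a = -6: -6+-3=-9, -6+-2=-8
a = 2: 2+-3=-1, 2+-2=0
a = 7: 7+-3=4, 7+-2=5
Collecting distinct sums: A + B = {-9, -8, -1, 0, 4, 5}
|A + B| = 6

A + B = {-9, -8, -1, 0, 4, 5}


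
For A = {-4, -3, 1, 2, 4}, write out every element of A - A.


A - A = {a - a' : a, a' ∈ A}.
Compute a - a' for each ordered pair (a, a'):
a = -4: -4--4=0, -4--3=-1, -4-1=-5, -4-2=-6, -4-4=-8
a = -3: -3--4=1, -3--3=0, -3-1=-4, -3-2=-5, -3-4=-7
a = 1: 1--4=5, 1--3=4, 1-1=0, 1-2=-1, 1-4=-3
a = 2: 2--4=6, 2--3=5, 2-1=1, 2-2=0, 2-4=-2
a = 4: 4--4=8, 4--3=7, 4-1=3, 4-2=2, 4-4=0
Collecting distinct values (and noting 0 appears from a-a):
A - A = {-8, -7, -6, -5, -4, -3, -2, -1, 0, 1, 2, 3, 4, 5, 6, 7, 8}
|A - A| = 17

A - A = {-8, -7, -6, -5, -4, -3, -2, -1, 0, 1, 2, 3, 4, 5, 6, 7, 8}


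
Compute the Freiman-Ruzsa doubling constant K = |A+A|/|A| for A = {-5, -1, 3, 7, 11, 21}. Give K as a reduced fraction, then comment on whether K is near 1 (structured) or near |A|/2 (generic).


|A| = 6.
Compute A + A by enumerating all 36 pairs.
A + A = {-10, -6, -2, 2, 6, 10, 14, 16, 18, 20, 22, 24, 28, 32, 42}, so |A + A| = 15.
K = |A + A| / |A| = 15/6 = 5/2 ≈ 2.5000.
Reference: AP of size 6 gives K = 11/6 ≈ 1.8333; a fully generic set of size 6 gives K ≈ 3.5000.

|A| = 6, |A + A| = 15, K = 15/6 = 5/2.


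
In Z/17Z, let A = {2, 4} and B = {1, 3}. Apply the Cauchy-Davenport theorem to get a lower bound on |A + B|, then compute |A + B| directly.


Cauchy-Davenport: |A + B| ≥ min(p, |A| + |B| - 1) for A, B nonempty in Z/pZ.
|A| = 2, |B| = 2, p = 17.
CD lower bound = min(17, 2 + 2 - 1) = min(17, 3) = 3.
Compute A + B mod 17 directly:
a = 2: 2+1=3, 2+3=5
a = 4: 4+1=5, 4+3=7
A + B = {3, 5, 7}, so |A + B| = 3.
Verify: 3 ≥ 3? Yes ✓.

CD lower bound = 3, actual |A + B| = 3.


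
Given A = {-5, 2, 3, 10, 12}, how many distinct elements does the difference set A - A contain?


A - A = {a - a' : a, a' ∈ A}; |A| = 5.
Bounds: 2|A|-1 ≤ |A - A| ≤ |A|² - |A| + 1, i.e. 9 ≤ |A - A| ≤ 21.
Note: 0 ∈ A - A always (from a - a). The set is symmetric: if d ∈ A - A then -d ∈ A - A.
Enumerate nonzero differences d = a - a' with a > a' (then include -d):
Positive differences: {1, 2, 7, 8, 9, 10, 15, 17}
Full difference set: {0} ∪ (positive diffs) ∪ (negative diffs).
|A - A| = 1 + 2·8 = 17 (matches direct enumeration: 17).

|A - A| = 17


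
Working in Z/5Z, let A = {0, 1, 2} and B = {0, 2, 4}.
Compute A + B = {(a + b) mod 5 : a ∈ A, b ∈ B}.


Work in Z/5Z: reduce every sum a + b modulo 5.
Enumerate all 9 pairs:
a = 0: 0+0=0, 0+2=2, 0+4=4
a = 1: 1+0=1, 1+2=3, 1+4=0
a = 2: 2+0=2, 2+2=4, 2+4=1
Distinct residues collected: {0, 1, 2, 3, 4}
|A + B| = 5 (out of 5 total residues).

A + B = {0, 1, 2, 3, 4}


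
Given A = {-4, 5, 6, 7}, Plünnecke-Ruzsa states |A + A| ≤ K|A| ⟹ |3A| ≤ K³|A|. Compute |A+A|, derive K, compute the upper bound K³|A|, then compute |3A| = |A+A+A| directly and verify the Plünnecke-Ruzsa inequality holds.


|A| = 4.
Step 1: Compute A + A by enumerating all 16 pairs.
A + A = {-8, 1, 2, 3, 10, 11, 12, 13, 14}, so |A + A| = 9.
Step 2: Doubling constant K = |A + A|/|A| = 9/4 = 9/4 ≈ 2.2500.
Step 3: Plünnecke-Ruzsa gives |3A| ≤ K³·|A| = (2.2500)³ · 4 ≈ 45.5625.
Step 4: Compute 3A = A + A + A directly by enumerating all triples (a,b,c) ∈ A³; |3A| = 16.
Step 5: Check 16 ≤ 45.5625? Yes ✓.

K = 9/4, Plünnecke-Ruzsa bound K³|A| ≈ 45.5625, |3A| = 16, inequality holds.


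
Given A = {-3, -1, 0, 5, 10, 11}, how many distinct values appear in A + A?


A + A = {a + a' : a, a' ∈ A}; |A| = 6.
General bounds: 2|A| - 1 ≤ |A + A| ≤ |A|(|A|+1)/2, i.e. 11 ≤ |A + A| ≤ 21.
Lower bound 2|A|-1 is attained iff A is an arithmetic progression.
Enumerate sums a + a' for a ≤ a' (symmetric, so this suffices):
a = -3: -3+-3=-6, -3+-1=-4, -3+0=-3, -3+5=2, -3+10=7, -3+11=8
a = -1: -1+-1=-2, -1+0=-1, -1+5=4, -1+10=9, -1+11=10
a = 0: 0+0=0, 0+5=5, 0+10=10, 0+11=11
a = 5: 5+5=10, 5+10=15, 5+11=16
a = 10: 10+10=20, 10+11=21
a = 11: 11+11=22
Distinct sums: {-6, -4, -3, -2, -1, 0, 2, 4, 5, 7, 8, 9, 10, 11, 15, 16, 20, 21, 22}
|A + A| = 19

|A + A| = 19


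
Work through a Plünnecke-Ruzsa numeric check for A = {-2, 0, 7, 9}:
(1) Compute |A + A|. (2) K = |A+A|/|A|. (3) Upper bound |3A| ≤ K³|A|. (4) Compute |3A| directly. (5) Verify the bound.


|A| = 4.
Step 1: Compute A + A by enumerating all 16 pairs.
A + A = {-4, -2, 0, 5, 7, 9, 14, 16, 18}, so |A + A| = 9.
Step 2: Doubling constant K = |A + A|/|A| = 9/4 = 9/4 ≈ 2.2500.
Step 3: Plünnecke-Ruzsa gives |3A| ≤ K³·|A| = (2.2500)³ · 4 ≈ 45.5625.
Step 4: Compute 3A = A + A + A directly by enumerating all triples (a,b,c) ∈ A³; |3A| = 16.
Step 5: Check 16 ≤ 45.5625? Yes ✓.

K = 9/4, Plünnecke-Ruzsa bound K³|A| ≈ 45.5625, |3A| = 16, inequality holds.


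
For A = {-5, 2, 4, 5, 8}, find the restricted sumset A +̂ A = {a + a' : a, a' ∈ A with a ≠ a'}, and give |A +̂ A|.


Restricted sumset: A +̂ A = {a + a' : a ∈ A, a' ∈ A, a ≠ a'}.
Equivalently, take A + A and drop any sum 2a that is achievable ONLY as a + a for a ∈ A (i.e. sums representable only with equal summands).
Enumerate pairs (a, a') with a < a' (symmetric, so each unordered pair gives one sum; this covers all a ≠ a'):
  -5 + 2 = -3
  -5 + 4 = -1
  -5 + 5 = 0
  -5 + 8 = 3
  2 + 4 = 6
  2 + 5 = 7
  2 + 8 = 10
  4 + 5 = 9
  4 + 8 = 12
  5 + 8 = 13
Collected distinct sums: {-3, -1, 0, 3, 6, 7, 9, 10, 12, 13}
|A +̂ A| = 10
(Reference bound: |A +̂ A| ≥ 2|A| - 3 for |A| ≥ 2, with |A| = 5 giving ≥ 7.)

|A +̂ A| = 10


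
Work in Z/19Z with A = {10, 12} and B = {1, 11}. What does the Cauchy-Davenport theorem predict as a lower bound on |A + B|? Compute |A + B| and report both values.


Cauchy-Davenport: |A + B| ≥ min(p, |A| + |B| - 1) for A, B nonempty in Z/pZ.
|A| = 2, |B| = 2, p = 19.
CD lower bound = min(19, 2 + 2 - 1) = min(19, 3) = 3.
Compute A + B mod 19 directly:
a = 10: 10+1=11, 10+11=2
a = 12: 12+1=13, 12+11=4
A + B = {2, 4, 11, 13}, so |A + B| = 4.
Verify: 4 ≥ 3? Yes ✓.

CD lower bound = 3, actual |A + B| = 4.


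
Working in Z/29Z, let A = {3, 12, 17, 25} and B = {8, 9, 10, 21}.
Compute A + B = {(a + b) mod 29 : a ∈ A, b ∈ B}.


Work in Z/29Z: reduce every sum a + b modulo 29.
Enumerate all 16 pairs:
a = 3: 3+8=11, 3+9=12, 3+10=13, 3+21=24
a = 12: 12+8=20, 12+9=21, 12+10=22, 12+21=4
a = 17: 17+8=25, 17+9=26, 17+10=27, 17+21=9
a = 25: 25+8=4, 25+9=5, 25+10=6, 25+21=17
Distinct residues collected: {4, 5, 6, 9, 11, 12, 13, 17, 20, 21, 22, 24, 25, 26, 27}
|A + B| = 15 (out of 29 total residues).

A + B = {4, 5, 6, 9, 11, 12, 13, 17, 20, 21, 22, 24, 25, 26, 27}


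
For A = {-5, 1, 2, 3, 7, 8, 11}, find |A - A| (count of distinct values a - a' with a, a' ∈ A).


A - A = {a - a' : a, a' ∈ A}; |A| = 7.
Bounds: 2|A|-1 ≤ |A - A| ≤ |A|² - |A| + 1, i.e. 13 ≤ |A - A| ≤ 43.
Note: 0 ∈ A - A always (from a - a). The set is symmetric: if d ∈ A - A then -d ∈ A - A.
Enumerate nonzero differences d = a - a' with a > a' (then include -d):
Positive differences: {1, 2, 3, 4, 5, 6, 7, 8, 9, 10, 12, 13, 16}
Full difference set: {0} ∪ (positive diffs) ∪ (negative diffs).
|A - A| = 1 + 2·13 = 27 (matches direct enumeration: 27).

|A - A| = 27


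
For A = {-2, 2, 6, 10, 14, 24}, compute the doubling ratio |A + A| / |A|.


|A| = 6.
Compute A + A by enumerating all 36 pairs.
A + A = {-4, 0, 4, 8, 12, 16, 20, 22, 24, 26, 28, 30, 34, 38, 48}, so |A + A| = 15.
K = |A + A| / |A| = 15/6 = 5/2 ≈ 2.5000.
Reference: AP of size 6 gives K = 11/6 ≈ 1.8333; a fully generic set of size 6 gives K ≈ 3.5000.

|A| = 6, |A + A| = 15, K = 15/6 = 5/2.


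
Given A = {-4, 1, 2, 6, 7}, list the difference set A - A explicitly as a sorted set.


A - A = {a - a' : a, a' ∈ A}.
Compute a - a' for each ordered pair (a, a'):
a = -4: -4--4=0, -4-1=-5, -4-2=-6, -4-6=-10, -4-7=-11
a = 1: 1--4=5, 1-1=0, 1-2=-1, 1-6=-5, 1-7=-6
a = 2: 2--4=6, 2-1=1, 2-2=0, 2-6=-4, 2-7=-5
a = 6: 6--4=10, 6-1=5, 6-2=4, 6-6=0, 6-7=-1
a = 7: 7--4=11, 7-1=6, 7-2=5, 7-6=1, 7-7=0
Collecting distinct values (and noting 0 appears from a-a):
A - A = {-11, -10, -6, -5, -4, -1, 0, 1, 4, 5, 6, 10, 11}
|A - A| = 13

A - A = {-11, -10, -6, -5, -4, -1, 0, 1, 4, 5, 6, 10, 11}


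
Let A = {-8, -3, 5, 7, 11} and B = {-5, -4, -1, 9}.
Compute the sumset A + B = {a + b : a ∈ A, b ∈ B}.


A + B = {a + b : a ∈ A, b ∈ B}.
Enumerate all |A|·|B| = 5·4 = 20 pairs (a, b) and collect distinct sums.
a = -8: -8+-5=-13, -8+-4=-12, -8+-1=-9, -8+9=1
a = -3: -3+-5=-8, -3+-4=-7, -3+-1=-4, -3+9=6
a = 5: 5+-5=0, 5+-4=1, 5+-1=4, 5+9=14
a = 7: 7+-5=2, 7+-4=3, 7+-1=6, 7+9=16
a = 11: 11+-5=6, 11+-4=7, 11+-1=10, 11+9=20
Collecting distinct sums: A + B = {-13, -12, -9, -8, -7, -4, 0, 1, 2, 3, 4, 6, 7, 10, 14, 16, 20}
|A + B| = 17

A + B = {-13, -12, -9, -8, -7, -4, 0, 1, 2, 3, 4, 6, 7, 10, 14, 16, 20}


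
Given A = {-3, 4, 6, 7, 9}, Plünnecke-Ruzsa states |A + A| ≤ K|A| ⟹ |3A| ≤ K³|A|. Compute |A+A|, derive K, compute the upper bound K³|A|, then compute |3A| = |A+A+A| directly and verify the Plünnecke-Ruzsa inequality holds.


|A| = 5.
Step 1: Compute A + A by enumerating all 25 pairs.
A + A = {-6, 1, 3, 4, 6, 8, 10, 11, 12, 13, 14, 15, 16, 18}, so |A + A| = 14.
Step 2: Doubling constant K = |A + A|/|A| = 14/5 = 14/5 ≈ 2.8000.
Step 3: Plünnecke-Ruzsa gives |3A| ≤ K³·|A| = (2.8000)³ · 5 ≈ 109.7600.
Step 4: Compute 3A = A + A + A directly by enumerating all triples (a,b,c) ∈ A³; |3A| = 26.
Step 5: Check 26 ≤ 109.7600? Yes ✓.

K = 14/5, Plünnecke-Ruzsa bound K³|A| ≈ 109.7600, |3A| = 26, inequality holds.


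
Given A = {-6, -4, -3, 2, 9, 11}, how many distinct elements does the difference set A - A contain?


A - A = {a - a' : a, a' ∈ A}; |A| = 6.
Bounds: 2|A|-1 ≤ |A - A| ≤ |A|² - |A| + 1, i.e. 11 ≤ |A - A| ≤ 31.
Note: 0 ∈ A - A always (from a - a). The set is symmetric: if d ∈ A - A then -d ∈ A - A.
Enumerate nonzero differences d = a - a' with a > a' (then include -d):
Positive differences: {1, 2, 3, 5, 6, 7, 8, 9, 12, 13, 14, 15, 17}
Full difference set: {0} ∪ (positive diffs) ∪ (negative diffs).
|A - A| = 1 + 2·13 = 27 (matches direct enumeration: 27).

|A - A| = 27
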